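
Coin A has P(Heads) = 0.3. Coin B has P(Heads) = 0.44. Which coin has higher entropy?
B

For binary distributions, entropy is maximized at p=0.5 and decreases as p moves toward 0 or 1.

H(A) = H(0.3) = 0.8813 bits
H(B) = H(0.44) = 0.9896 bits

Distribution B (p=0.44) is closer to uniform (p=0.5), so it has higher entropy.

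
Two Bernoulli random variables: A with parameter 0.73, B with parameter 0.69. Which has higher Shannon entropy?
B

For binary distributions, entropy is maximized at p=0.5 and decreases as p moves toward 0 or 1.

H(A) = H(0.73) = 0.8415 bits
H(B) = H(0.69) = 0.8932 bits

Distribution B (p=0.69) is closer to uniform (p=0.5), so it has higher entropy.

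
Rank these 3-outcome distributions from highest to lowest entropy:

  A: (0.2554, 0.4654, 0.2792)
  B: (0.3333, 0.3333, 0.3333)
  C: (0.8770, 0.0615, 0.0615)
B > A > C

Key insight: Entropy is maximized by uniform distributions and minimized by concentrated distributions.

- Uniform distributions have maximum entropy log₂(3) = 1.5850 bits
- The more "peaked" or concentrated a distribution, the lower its entropy

Entropies:
  H(A) = 1.5303 bits
  H(B) = 1.5850 bits
  H(C) = 0.6609 bits

Ranking: B > A > C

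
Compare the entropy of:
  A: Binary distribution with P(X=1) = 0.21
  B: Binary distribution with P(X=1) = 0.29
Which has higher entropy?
B

For binary distributions, entropy is maximized at p=0.5 and decreases as p moves toward 0 or 1.

H(A) = H(0.21) = 0.7415 bits
H(B) = H(0.29) = 0.8687 bits

Distribution B (p=0.29) is closer to uniform (p=0.5), so it has higher entropy.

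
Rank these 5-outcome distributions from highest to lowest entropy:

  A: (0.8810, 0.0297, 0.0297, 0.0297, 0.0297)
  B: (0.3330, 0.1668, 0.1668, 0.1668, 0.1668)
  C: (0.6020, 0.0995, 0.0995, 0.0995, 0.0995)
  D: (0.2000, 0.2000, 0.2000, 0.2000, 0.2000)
D > B > C > A

Key insight: Entropy is maximized by uniform distributions and minimized by concentrated distributions.

Entropies:
  H(A) = 0.7645 bits
  H(B) = 2.2520 bits
  H(C) = 1.7658 bits
  H(D) = 2.3219 bits

Ranking: D > B > C > A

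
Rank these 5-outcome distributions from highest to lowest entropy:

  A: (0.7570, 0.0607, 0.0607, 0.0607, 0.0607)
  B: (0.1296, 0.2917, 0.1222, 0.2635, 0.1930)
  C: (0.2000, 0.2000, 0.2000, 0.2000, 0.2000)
C > B > A

Key insight: Entropy is maximized by uniform distributions and minimized by concentrated distributions.

- Uniform distributions have maximum entropy log₂(5) = 2.3219 bits
- The more "peaked" or concentrated a distribution, the lower its entropy

Entropies:
  H(A) = 1.2860 bits
  H(B) = 2.2362 bits
  H(C) = 2.3219 bits

Ranking: C > B > A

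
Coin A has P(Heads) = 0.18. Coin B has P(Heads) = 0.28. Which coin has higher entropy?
B

For binary distributions, entropy is maximized at p=0.5 and decreases as p moves toward 0 or 1.

H(A) = H(0.18) = 0.6801 bits
H(B) = H(0.28) = 0.8555 bits

Distribution B (p=0.28) is closer to uniform (p=0.5), so it has higher entropy.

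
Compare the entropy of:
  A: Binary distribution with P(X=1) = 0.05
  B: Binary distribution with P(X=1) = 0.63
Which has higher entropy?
B

For binary distributions, entropy is maximized at p=0.5 and decreases as p moves toward 0 or 1.

H(A) = H(0.05) = 0.2864 bits
H(B) = H(0.63) = 0.9507 bits

Distribution B (p=0.63) is closer to uniform (p=0.5), so it has higher entropy.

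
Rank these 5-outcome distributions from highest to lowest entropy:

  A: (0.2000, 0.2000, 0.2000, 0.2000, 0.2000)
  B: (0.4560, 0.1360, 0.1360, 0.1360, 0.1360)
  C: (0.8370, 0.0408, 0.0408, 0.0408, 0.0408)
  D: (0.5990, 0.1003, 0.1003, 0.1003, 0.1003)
A > B > D > C

Key insight: Entropy is maximized by uniform distributions and minimized by concentrated distributions.

Entropies:
  H(A) = 2.3219 bits
  H(B) = 2.0824 bits
  H(C) = 0.9674 bits
  H(D) = 1.7735 bits

Ranking: A > B > D > C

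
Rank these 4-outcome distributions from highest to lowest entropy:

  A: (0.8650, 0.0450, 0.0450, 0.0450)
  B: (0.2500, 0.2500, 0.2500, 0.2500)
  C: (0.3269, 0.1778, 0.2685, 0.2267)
B > C > A

Key insight: Entropy is maximized by uniform distributions and minimized by concentrated distributions.

- Uniform distributions have maximum entropy log₂(4) = 2.0000 bits
- The more "peaked" or concentrated a distribution, the lower its entropy

Entropies:
  H(A) = 0.7850 bits
  H(B) = 2.0000 bits
  H(C) = 1.9651 bits

Ranking: B > C > A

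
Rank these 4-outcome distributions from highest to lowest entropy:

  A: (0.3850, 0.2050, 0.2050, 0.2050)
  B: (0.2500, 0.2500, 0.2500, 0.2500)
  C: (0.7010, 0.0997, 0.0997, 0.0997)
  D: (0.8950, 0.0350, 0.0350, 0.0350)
B > A > C > D

Key insight: Entropy is maximized by uniform distributions and minimized by concentrated distributions.

Entropies:
  H(A) = 1.9362 bits
  H(B) = 2.0000 bits
  H(C) = 1.3540 bits
  H(D) = 0.6511 bits

Ranking: B > A > C > D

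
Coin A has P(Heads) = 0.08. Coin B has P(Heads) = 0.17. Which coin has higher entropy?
B

For binary distributions, entropy is maximized at p=0.5 and decreases as p moves toward 0 or 1.

H(A) = H(0.08) = 0.4022 bits
H(B) = H(0.17) = 0.6577 bits

Distribution B (p=0.17) is closer to uniform (p=0.5), so it has higher entropy.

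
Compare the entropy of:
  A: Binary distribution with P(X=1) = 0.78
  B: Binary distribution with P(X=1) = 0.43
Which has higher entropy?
B

For binary distributions, entropy is maximized at p=0.5 and decreases as p moves toward 0 or 1.

H(A) = H(0.78) = 0.7602 bits
H(B) = H(0.43) = 0.9858 bits

Distribution B (p=0.43) is closer to uniform (p=0.5), so it has higher entropy.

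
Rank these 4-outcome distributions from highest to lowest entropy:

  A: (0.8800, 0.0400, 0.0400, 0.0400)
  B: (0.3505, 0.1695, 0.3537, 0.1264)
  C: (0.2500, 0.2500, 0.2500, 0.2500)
C > B > A

Key insight: Entropy is maximized by uniform distributions and minimized by concentrated distributions.

- Uniform distributions have maximum entropy log₂(4) = 2.0000 bits
- The more "peaked" or concentrated a distribution, the lower its entropy

Entropies:
  H(A) = 0.7196 bits
  H(B) = 1.8716 bits
  H(C) = 2.0000 bits

Ranking: C > B > A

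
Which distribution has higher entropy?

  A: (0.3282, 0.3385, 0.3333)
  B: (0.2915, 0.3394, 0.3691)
A

Both distributions are close to uniform, making this a harder comparison.

H(A) = 1.5848 bits
H(B) = 1.5783 bits

The distribution closer to uniform has higher entropy.
Answer: A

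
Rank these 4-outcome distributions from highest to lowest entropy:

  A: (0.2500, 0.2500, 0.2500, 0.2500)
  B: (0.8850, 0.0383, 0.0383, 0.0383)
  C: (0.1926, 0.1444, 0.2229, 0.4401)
A > C > B

Key insight: Entropy is maximized by uniform distributions and minimized by concentrated distributions.

- Uniform distributions have maximum entropy log₂(4) = 2.0000 bits
- The more "peaked" or concentrated a distribution, the lower its entropy

Entropies:
  H(A) = 2.0000 bits
  H(B) = 0.6971 bits
  H(C) = 1.8646 bits

Ranking: A > C > B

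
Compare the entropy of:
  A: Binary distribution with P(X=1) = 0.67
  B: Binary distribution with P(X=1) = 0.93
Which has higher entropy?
A

For binary distributions, entropy is maximized at p=0.5 and decreases as p moves toward 0 or 1.

H(A) = H(0.67) = 0.9149 bits
H(B) = H(0.93) = 0.3659 bits

Distribution A (p=0.67) is closer to uniform (p=0.5), so it has higher entropy.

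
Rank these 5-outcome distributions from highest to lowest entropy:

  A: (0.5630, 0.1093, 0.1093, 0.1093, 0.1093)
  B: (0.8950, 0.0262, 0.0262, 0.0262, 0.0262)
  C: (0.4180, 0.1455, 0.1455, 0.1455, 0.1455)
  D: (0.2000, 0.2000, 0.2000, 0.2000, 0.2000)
D > C > A > B

Key insight: Entropy is maximized by uniform distributions and minimized by concentrated distributions.

Entropies:
  H(A) = 1.8625 bits
  H(B) = 0.6946 bits
  H(C) = 2.1445 bits
  H(D) = 2.3219 bits

Ranking: D > C > A > B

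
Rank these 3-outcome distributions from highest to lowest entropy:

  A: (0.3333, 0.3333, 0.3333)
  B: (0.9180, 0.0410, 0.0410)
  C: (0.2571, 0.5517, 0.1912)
A > C > B

Key insight: Entropy is maximized by uniform distributions and minimized by concentrated distributions.

- Uniform distributions have maximum entropy log₂(3) = 1.5850 bits
- The more "peaked" or concentrated a distribution, the lower its entropy

Entropies:
  H(A) = 1.5850 bits
  H(B) = 0.4912 bits
  H(C) = 1.4336 bits

Ranking: A > C > B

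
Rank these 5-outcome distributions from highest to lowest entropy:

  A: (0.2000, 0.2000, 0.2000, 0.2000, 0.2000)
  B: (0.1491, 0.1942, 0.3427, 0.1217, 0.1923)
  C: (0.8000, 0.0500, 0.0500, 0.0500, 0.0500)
A > B > C

Key insight: Entropy is maximized by uniform distributions and minimized by concentrated distributions.

- Uniform distributions have maximum entropy log₂(5) = 2.3219 bits
- The more "peaked" or concentrated a distribution, the lower its entropy

Entropies:
  H(A) = 2.3219 bits
  H(B) = 2.2252 bits
  H(C) = 1.1219 bits

Ranking: A > B > C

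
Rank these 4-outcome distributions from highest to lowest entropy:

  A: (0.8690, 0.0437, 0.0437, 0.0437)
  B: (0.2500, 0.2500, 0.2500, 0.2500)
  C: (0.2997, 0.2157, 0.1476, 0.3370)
B > C > A

Key insight: Entropy is maximized by uniform distributions and minimized by concentrated distributions.

- Uniform distributions have maximum entropy log₂(4) = 2.0000 bits
- The more "peaked" or concentrated a distribution, the lower its entropy

Entropies:
  H(A) = 0.7678 bits
  H(B) = 2.0000 bits
  H(C) = 1.9346 bits

Ranking: B > C > A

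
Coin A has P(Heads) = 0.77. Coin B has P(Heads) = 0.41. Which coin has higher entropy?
B

For binary distributions, entropy is maximized at p=0.5 and decreases as p moves toward 0 or 1.

H(A) = H(0.77) = 0.7780 bits
H(B) = H(0.41) = 0.9765 bits

Distribution B (p=0.41) is closer to uniform (p=0.5), so it has higher entropy.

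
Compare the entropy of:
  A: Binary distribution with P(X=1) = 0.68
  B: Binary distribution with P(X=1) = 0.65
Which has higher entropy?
B

For binary distributions, entropy is maximized at p=0.5 and decreases as p moves toward 0 or 1.

H(A) = H(0.68) = 0.9044 bits
H(B) = H(0.65) = 0.9341 bits

Distribution B (p=0.65) is closer to uniform (p=0.5), so it has higher entropy.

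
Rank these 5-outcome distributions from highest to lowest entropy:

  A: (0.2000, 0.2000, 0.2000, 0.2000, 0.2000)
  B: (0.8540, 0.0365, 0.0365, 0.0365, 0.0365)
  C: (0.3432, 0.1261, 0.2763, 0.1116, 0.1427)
A > C > B

Key insight: Entropy is maximized by uniform distributions and minimized by concentrated distributions.

- Uniform distributions have maximum entropy log₂(5) = 2.3219 bits
- The more "peaked" or concentrated a distribution, the lower its entropy

Entropies:
  H(A) = 2.3219 bits
  H(B) = 0.8917 bits
  H(C) = 2.1730 bits

Ranking: A > C > B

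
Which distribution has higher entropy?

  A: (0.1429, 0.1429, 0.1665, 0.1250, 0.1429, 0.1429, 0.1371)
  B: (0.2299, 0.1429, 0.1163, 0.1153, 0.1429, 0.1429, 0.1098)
A

Both distributions are close to uniform, making this a harder comparison.

H(A) = 2.8028 bits
H(B) = 2.7612 bits

The distribution closer to uniform has higher entropy.
Answer: A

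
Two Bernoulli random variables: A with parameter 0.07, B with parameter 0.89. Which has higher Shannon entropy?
B

For binary distributions, entropy is maximized at p=0.5 and decreases as p moves toward 0 or 1.

H(A) = H(0.07) = 0.3659 bits
H(B) = H(0.89) = 0.4999 bits

Distribution B (p=0.89) is closer to uniform (p=0.5), so it has higher entropy.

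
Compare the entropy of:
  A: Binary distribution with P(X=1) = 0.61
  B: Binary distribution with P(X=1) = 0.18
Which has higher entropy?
A

For binary distributions, entropy is maximized at p=0.5 and decreases as p moves toward 0 or 1.

H(A) = H(0.61) = 0.9648 bits
H(B) = H(0.18) = 0.6801 bits

Distribution A (p=0.61) is closer to uniform (p=0.5), so it has higher entropy.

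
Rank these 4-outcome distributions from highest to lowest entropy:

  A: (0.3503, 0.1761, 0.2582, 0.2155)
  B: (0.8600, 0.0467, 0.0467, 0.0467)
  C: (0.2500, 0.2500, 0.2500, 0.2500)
C > A > B

Key insight: Entropy is maximized by uniform distributions and minimized by concentrated distributions.

- Uniform distributions have maximum entropy log₂(4) = 2.0000 bits
- The more "peaked" or concentrated a distribution, the lower its entropy

Entropies:
  H(A) = 1.9528 bits
  H(B) = 0.8061 bits
  H(C) = 2.0000 bits

Ranking: C > A > B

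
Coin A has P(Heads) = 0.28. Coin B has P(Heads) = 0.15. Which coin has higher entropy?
A

For binary distributions, entropy is maximized at p=0.5 and decreases as p moves toward 0 or 1.

H(A) = H(0.28) = 0.8555 bits
H(B) = H(0.15) = 0.6098 bits

Distribution A (p=0.28) is closer to uniform (p=0.5), so it has higher entropy.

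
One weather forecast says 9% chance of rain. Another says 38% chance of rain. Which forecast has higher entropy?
38% forecast

Treat each forecast as a Bernoulli distribution. Binary entropy is maximized at p=0.5 and falls off symmetrically toward 0 or 1. The 38% forecast is closer to 50%, so it is more uncertain. H(9%) ≈ 0.436 bits, H(38%) ≈ 0.958 bits.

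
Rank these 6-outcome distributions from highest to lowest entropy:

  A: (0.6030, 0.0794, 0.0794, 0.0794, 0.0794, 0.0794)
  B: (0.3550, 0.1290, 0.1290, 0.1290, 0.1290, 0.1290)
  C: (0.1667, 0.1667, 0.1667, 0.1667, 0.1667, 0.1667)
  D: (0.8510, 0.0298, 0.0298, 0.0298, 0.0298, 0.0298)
C > B > A > D

Key insight: Entropy is maximized by uniform distributions and minimized by concentrated distributions.

Entropies:
  H(A) = 1.8910 bits
  H(B) = 2.4361 bits
  H(C) = 2.5850 bits
  H(D) = 0.9533 bits

Ranking: C > B > A > D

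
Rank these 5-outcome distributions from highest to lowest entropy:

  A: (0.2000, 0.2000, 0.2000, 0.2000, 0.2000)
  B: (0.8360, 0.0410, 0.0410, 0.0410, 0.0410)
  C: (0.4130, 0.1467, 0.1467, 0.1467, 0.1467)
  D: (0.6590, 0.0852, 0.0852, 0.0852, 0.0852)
A > C > D > B

Key insight: Entropy is maximized by uniform distributions and minimized by concentrated distributions.

Entropies:
  H(A) = 2.3219 bits
  H(B) = 0.9718 bits
  H(C) = 2.1520 bits
  H(D) = 1.6078 bits

Ranking: A > C > D > B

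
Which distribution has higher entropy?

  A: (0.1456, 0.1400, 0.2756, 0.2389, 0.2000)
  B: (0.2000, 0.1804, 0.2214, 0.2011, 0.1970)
B

Both distributions are close to uniform, making this a harder comparison.

H(A) = 2.2720 bits
H(B) = 2.3189 bits

The distribution closer to uniform has higher entropy.
Answer: B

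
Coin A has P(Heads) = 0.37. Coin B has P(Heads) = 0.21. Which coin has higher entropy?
A

For binary distributions, entropy is maximized at p=0.5 and decreases as p moves toward 0 or 1.

H(A) = H(0.37) = 0.9507 bits
H(B) = H(0.21) = 0.7415 bits

Distribution A (p=0.37) is closer to uniform (p=0.5), so it has higher entropy.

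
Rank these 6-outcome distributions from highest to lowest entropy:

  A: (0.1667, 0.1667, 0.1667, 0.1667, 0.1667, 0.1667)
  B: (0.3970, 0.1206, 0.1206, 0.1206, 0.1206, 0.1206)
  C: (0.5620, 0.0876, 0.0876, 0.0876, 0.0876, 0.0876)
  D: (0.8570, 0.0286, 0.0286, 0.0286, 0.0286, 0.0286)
A > B > C > D

Key insight: Entropy is maximized by uniform distributions and minimized by concentrated distributions.

Entropies:
  H(A) = 2.5850 bits
  H(B) = 2.3693 bits
  H(C) = 2.0059 bits
  H(D) = 0.9241 bits

Ranking: A > B > C > D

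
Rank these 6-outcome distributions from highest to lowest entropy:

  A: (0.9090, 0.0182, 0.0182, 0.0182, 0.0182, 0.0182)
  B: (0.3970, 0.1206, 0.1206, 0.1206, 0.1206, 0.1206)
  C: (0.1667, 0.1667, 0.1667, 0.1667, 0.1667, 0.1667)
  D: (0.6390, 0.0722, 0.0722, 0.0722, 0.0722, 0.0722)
C > B > D > A

Key insight: Entropy is maximized by uniform distributions and minimized by concentrated distributions.

Entropies:
  H(A) = 0.6511 bits
  H(B) = 2.3693 bits
  H(C) = 2.5850 bits
  H(D) = 1.7817 bits

Ranking: C > B > D > A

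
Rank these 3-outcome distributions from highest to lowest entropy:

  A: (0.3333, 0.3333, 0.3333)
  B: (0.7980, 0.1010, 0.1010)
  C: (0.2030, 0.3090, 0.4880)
A > C > B

Key insight: Entropy is maximized by uniform distributions and minimized by concentrated distributions.

- Uniform distributions have maximum entropy log₂(3) = 1.5850 bits
- The more "peaked" or concentrated a distribution, the lower its entropy

Entropies:
  H(A) = 1.5850 bits
  H(B) = 0.9279 bits
  H(C) = 1.4957 bits

Ranking: A > C > B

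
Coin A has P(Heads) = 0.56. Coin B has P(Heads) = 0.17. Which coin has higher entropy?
A

For binary distributions, entropy is maximized at p=0.5 and decreases as p moves toward 0 or 1.

H(A) = H(0.56) = 0.9896 bits
H(B) = H(0.17) = 0.6577 bits

Distribution A (p=0.56) is closer to uniform (p=0.5), so it has higher entropy.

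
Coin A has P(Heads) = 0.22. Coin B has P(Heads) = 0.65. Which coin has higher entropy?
B

For binary distributions, entropy is maximized at p=0.5 and decreases as p moves toward 0 or 1.

H(A) = H(0.22) = 0.7602 bits
H(B) = H(0.65) = 0.9341 bits

Distribution B (p=0.65) is closer to uniform (p=0.5), so it has higher entropy.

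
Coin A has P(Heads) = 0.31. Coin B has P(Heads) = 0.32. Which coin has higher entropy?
B

For binary distributions, entropy is maximized at p=0.5 and decreases as p moves toward 0 or 1.

H(A) = H(0.31) = 0.8932 bits
H(B) = H(0.32) = 0.9044 bits

Distribution B (p=0.32) is closer to uniform (p=0.5), so it has higher entropy.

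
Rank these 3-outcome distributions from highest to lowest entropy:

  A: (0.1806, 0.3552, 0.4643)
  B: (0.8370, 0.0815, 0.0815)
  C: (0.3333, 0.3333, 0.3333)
C > A > B

Key insight: Entropy is maximized by uniform distributions and minimized by concentrated distributions.

- Uniform distributions have maximum entropy log₂(3) = 1.5850 bits
- The more "peaked" or concentrated a distribution, the lower its entropy

Entropies:
  H(A) = 1.4902 bits
  H(B) = 0.8044 bits
  H(C) = 1.5850 bits

Ranking: C > A > B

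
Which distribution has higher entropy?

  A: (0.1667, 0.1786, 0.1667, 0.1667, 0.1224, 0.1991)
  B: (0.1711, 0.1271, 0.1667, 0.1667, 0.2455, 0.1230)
A

Both distributions are close to uniform, making this a harder comparison.

H(A) = 2.5707 bits
H(B) = 2.5449 bits

The distribution closer to uniform has higher entropy.
Answer: A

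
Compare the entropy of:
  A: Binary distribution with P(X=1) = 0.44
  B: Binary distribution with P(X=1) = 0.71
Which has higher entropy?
A

For binary distributions, entropy is maximized at p=0.5 and decreases as p moves toward 0 or 1.

H(A) = H(0.44) = 0.9896 bits
H(B) = H(0.71) = 0.8687 bits

Distribution A (p=0.44) is closer to uniform (p=0.5), so it has higher entropy.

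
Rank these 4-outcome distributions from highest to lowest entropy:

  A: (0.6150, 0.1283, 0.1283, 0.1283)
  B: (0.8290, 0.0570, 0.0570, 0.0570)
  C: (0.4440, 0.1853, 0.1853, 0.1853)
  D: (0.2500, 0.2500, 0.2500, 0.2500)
D > C > A > B

Key insight: Entropy is maximized by uniform distributions and minimized by concentrated distributions.

Entropies:
  H(A) = 1.5717 bits
  H(B) = 0.9310 bits
  H(C) = 1.8722 bits
  H(D) = 2.0000 bits

Ranking: D > C > A > B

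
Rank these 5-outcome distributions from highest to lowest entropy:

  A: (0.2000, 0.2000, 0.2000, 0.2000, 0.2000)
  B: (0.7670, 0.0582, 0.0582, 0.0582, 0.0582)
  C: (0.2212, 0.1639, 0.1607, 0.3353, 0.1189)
A > C > B

Key insight: Entropy is maximized by uniform distributions and minimized by concentrated distributions.

- Uniform distributions have maximum entropy log₂(5) = 2.3219 bits
- The more "peaked" or concentrated a distribution, the lower its entropy

Entropies:
  H(A) = 2.3219 bits
  H(B) = 1.2492 bits
  H(C) = 2.2268 bits

Ranking: A > C > B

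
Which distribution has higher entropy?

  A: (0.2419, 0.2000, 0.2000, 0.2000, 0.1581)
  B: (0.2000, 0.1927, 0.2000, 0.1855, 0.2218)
B

Both distributions are close to uniform, making this a harder comparison.

H(A) = 2.3092 bits
H(B) = 2.3193 bits

The distribution closer to uniform has higher entropy.
Answer: B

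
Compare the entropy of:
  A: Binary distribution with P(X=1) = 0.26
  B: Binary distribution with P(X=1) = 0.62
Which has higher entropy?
B

For binary distributions, entropy is maximized at p=0.5 and decreases as p moves toward 0 or 1.

H(A) = H(0.26) = 0.8267 bits
H(B) = H(0.62) = 0.9580 bits

Distribution B (p=0.62) is closer to uniform (p=0.5), so it has higher entropy.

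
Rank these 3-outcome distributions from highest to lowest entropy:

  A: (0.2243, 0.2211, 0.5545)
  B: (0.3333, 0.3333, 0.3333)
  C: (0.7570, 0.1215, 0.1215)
B > A > C

Key insight: Entropy is maximized by uniform distributions and minimized by concentrated distributions.

- Uniform distributions have maximum entropy log₂(3) = 1.5850 bits
- The more "peaked" or concentrated a distribution, the lower its entropy

Entropies:
  H(A) = 1.4369 bits
  H(B) = 1.5850 bits
  H(C) = 1.0430 bits

Ranking: B > A > C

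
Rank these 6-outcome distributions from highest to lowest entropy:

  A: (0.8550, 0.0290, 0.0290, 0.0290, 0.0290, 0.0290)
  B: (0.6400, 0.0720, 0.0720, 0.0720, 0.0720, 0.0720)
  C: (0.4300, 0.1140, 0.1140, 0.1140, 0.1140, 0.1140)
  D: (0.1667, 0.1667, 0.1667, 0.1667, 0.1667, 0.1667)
D > C > B > A

Key insight: Entropy is maximized by uniform distributions and minimized by concentrated distributions.

Entropies:
  H(A) = 0.9339 bits
  H(B) = 1.7786 bits
  H(C) = 2.3093 bits
  H(D) = 2.5850 bits

Ranking: D > C > B > A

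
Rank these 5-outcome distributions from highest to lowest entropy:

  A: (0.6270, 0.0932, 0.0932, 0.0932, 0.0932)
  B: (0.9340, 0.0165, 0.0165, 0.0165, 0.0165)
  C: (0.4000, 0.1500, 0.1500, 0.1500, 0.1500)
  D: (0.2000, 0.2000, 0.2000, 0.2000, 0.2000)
D > C > A > B

Key insight: Entropy is maximized by uniform distributions and minimized by concentrated distributions.

Entropies:
  H(A) = 1.6989 bits
  H(B) = 0.4828 bits
  H(C) = 2.1710 bits
  H(D) = 2.3219 bits

Ranking: D > C > A > B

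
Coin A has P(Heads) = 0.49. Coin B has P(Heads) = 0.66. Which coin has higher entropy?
A

For binary distributions, entropy is maximized at p=0.5 and decreases as p moves toward 0 or 1.

H(A) = H(0.49) = 0.9997 bits
H(B) = H(0.66) = 0.9248 bits

Distribution A (p=0.49) is closer to uniform (p=0.5), so it has higher entropy.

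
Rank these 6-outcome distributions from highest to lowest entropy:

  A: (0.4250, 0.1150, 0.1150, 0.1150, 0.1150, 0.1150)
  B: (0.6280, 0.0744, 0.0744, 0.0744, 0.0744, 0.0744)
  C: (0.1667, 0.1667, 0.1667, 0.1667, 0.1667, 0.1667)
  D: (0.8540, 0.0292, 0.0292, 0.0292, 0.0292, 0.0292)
C > A > B > D

Key insight: Entropy is maximized by uniform distributions and minimized by concentrated distributions.

Entropies:
  H(A) = 2.3188 bits
  H(B) = 1.8160 bits
  H(C) = 2.5850 bits
  H(D) = 0.9387 bits

Ranking: C > A > B > D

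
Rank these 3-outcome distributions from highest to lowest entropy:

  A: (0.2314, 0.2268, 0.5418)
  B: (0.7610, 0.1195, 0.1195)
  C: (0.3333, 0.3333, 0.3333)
C > A > B

Key insight: Entropy is maximized by uniform distributions and minimized by concentrated distributions.

- Uniform distributions have maximum entropy log₂(3) = 1.5850 bits
- The more "peaked" or concentrated a distribution, the lower its entropy

Entropies:
  H(A) = 1.4531 bits
  H(B) = 1.0324 bits
  H(C) = 1.5850 bits

Ranking: C > A > B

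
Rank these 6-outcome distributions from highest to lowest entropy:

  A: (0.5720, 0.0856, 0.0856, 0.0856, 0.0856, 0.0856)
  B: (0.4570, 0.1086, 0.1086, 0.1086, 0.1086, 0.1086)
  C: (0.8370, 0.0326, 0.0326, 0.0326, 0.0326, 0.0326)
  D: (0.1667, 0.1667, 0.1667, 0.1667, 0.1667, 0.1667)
D > B > A > C

Key insight: Entropy is maximized by uniform distributions and minimized by concentrated distributions.

Entropies:
  H(A) = 1.9788 bits
  H(B) = 2.2555 bits
  H(C) = 1.0199 bits
  H(D) = 2.5850 bits

Ranking: D > B > A > C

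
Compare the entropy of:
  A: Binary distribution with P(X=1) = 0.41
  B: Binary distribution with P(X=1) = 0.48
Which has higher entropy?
B

For binary distributions, entropy is maximized at p=0.5 and decreases as p moves toward 0 or 1.

H(A) = H(0.41) = 0.9765 bits
H(B) = H(0.48) = 0.9988 bits

Distribution B (p=0.48) is closer to uniform (p=0.5), so it has higher entropy.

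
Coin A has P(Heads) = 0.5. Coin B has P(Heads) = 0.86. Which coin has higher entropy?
A

For binary distributions, entropy is maximized at p=0.5 and decreases as p moves toward 0 or 1.

H(A) = H(0.5) = 1.0000 bits
H(B) = H(0.86) = 0.5842 bits

Distribution A (p=0.5) is closer to uniform (p=0.5), so it has higher entropy.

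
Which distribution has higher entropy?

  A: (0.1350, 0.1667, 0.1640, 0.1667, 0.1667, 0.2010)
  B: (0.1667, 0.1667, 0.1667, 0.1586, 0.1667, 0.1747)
B

Both distributions are close to uniform, making this a harder comparison.

H(A) = 2.5755 bits
H(B) = 2.5844 bits

The distribution closer to uniform has higher entropy.
Answer: B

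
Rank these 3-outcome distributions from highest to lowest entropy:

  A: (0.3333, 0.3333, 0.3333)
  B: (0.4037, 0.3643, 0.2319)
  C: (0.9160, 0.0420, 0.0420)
A > B > C

Key insight: Entropy is maximized by uniform distributions and minimized by concentrated distributions.

- Uniform distributions have maximum entropy log₂(3) = 1.5850 bits
- The more "peaked" or concentrated a distribution, the lower its entropy

Entropies:
  H(A) = 1.5850 bits
  H(B) = 1.5480 bits
  H(C) = 0.5001 bits

Ranking: A > B > C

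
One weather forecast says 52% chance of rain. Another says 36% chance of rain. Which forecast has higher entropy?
52% forecast

Treat each forecast as a Bernoulli distribution. Binary entropy is maximized at p=0.5 and falls off symmetrically toward 0 or 1. The 52% forecast is closer to 50%, so it is more uncertain. H(52%) ≈ 0.999 bits, H(36%) ≈ 0.943 bits.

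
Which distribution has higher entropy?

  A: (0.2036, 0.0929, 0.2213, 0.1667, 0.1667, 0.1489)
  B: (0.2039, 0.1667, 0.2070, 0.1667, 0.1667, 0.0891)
B

Both distributions are close to uniform, making this a harder comparison.

H(A) = 2.5382 bits
H(B) = 2.5415 bits

The distribution closer to uniform has higher entropy.
Answer: B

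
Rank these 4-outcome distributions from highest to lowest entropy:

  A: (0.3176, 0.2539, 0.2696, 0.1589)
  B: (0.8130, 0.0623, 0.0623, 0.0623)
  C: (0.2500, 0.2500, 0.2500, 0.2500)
C > A > B

Key insight: Entropy is maximized by uniform distributions and minimized by concentrated distributions.

- Uniform distributions have maximum entropy log₂(4) = 2.0000 bits
- The more "peaked" or concentrated a distribution, the lower its entropy

Entropies:
  H(A) = 1.9592 bits
  H(B) = 0.9915 bits
  H(C) = 2.0000 bits

Ranking: C > A > B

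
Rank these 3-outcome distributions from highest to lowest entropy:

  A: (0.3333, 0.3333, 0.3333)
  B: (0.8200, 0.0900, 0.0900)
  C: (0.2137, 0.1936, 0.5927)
A > C > B

Key insight: Entropy is maximized by uniform distributions and minimized by concentrated distributions.

- Uniform distributions have maximum entropy log₂(3) = 1.5850 bits
- The more "peaked" or concentrated a distribution, the lower its entropy

Entropies:
  H(A) = 1.5850 bits
  H(B) = 0.8601 bits
  H(C) = 1.3816 bits

Ranking: A > C > B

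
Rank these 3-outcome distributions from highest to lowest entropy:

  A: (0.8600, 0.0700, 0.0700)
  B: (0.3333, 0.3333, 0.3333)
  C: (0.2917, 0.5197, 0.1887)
B > C > A

Key insight: Entropy is maximized by uniform distributions and minimized by concentrated distributions.

- Uniform distributions have maximum entropy log₂(3) = 1.5850 bits
- The more "peaked" or concentrated a distribution, the lower its entropy

Entropies:
  H(A) = 0.7242 bits
  H(B) = 1.5850 bits
  H(C) = 1.4632 bits

Ranking: B > C > A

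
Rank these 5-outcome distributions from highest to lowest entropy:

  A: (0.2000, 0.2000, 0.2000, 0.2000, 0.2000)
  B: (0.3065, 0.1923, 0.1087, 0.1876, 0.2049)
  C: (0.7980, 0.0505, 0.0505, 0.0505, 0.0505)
A > B > C

Key insight: Entropy is maximized by uniform distributions and minimized by concentrated distributions.

- Uniform distributions have maximum entropy log₂(5) = 2.3219 bits
- The more "peaked" or concentrated a distribution, the lower its entropy

Entropies:
  H(A) = 2.3219 bits
  H(B) = 2.2498 bits
  H(C) = 1.1299 bits

Ranking: A > B > C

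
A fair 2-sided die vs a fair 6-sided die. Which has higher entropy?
6-sided die

Both are uniform distributions; for uniform over n outcomes, H = log₂(n). H(2-sided) = log₂(2) = 1.000 bits and H(6-sided) = log₂(6) = 2.585 bits. More outcomes in a uniform distribution means higher entropy.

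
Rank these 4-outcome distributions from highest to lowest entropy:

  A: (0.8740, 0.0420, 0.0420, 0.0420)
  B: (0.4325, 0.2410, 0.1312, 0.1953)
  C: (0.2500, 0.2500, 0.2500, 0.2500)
C > B > A

Key insight: Entropy is maximized by uniform distributions and minimized by concentrated distributions.

- Uniform distributions have maximum entropy log₂(4) = 2.0000 bits
- The more "peaked" or concentrated a distribution, the lower its entropy

Entropies:
  H(A) = 0.7461 bits
  H(B) = 1.8624 bits
  H(C) = 2.0000 bits

Ranking: C > B > A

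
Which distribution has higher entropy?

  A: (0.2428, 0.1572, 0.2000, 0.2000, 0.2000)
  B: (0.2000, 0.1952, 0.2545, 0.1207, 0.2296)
A

Both distributions are close to uniform, making this a harder comparison.

H(A) = 2.3086 bits
H(B) = 2.2825 bits

The distribution closer to uniform has higher entropy.
Answer: A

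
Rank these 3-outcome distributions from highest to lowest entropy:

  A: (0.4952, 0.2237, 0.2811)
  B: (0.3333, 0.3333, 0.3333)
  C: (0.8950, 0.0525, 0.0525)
B > A > C

Key insight: Entropy is maximized by uniform distributions and minimized by concentrated distributions.

- Uniform distributions have maximum entropy log₂(3) = 1.5850 bits
- The more "peaked" or concentrated a distribution, the lower its entropy

Entropies:
  H(A) = 1.5000 bits
  H(B) = 1.5850 bits
  H(C) = 0.5896 bits

Ranking: B > A > C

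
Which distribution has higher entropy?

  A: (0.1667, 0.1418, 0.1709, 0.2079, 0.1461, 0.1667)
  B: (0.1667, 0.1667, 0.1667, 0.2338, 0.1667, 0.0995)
A

Both distributions are close to uniform, making this a harder comparison.

H(A) = 2.5733 bits
H(B) = 2.5448 bits

The distribution closer to uniform has higher entropy.
Answer: A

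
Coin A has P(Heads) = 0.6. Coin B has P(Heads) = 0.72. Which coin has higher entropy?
A

For binary distributions, entropy is maximized at p=0.5 and decreases as p moves toward 0 or 1.

H(A) = H(0.6) = 0.9710 bits
H(B) = H(0.72) = 0.8555 bits

Distribution A (p=0.6) is closer to uniform (p=0.5), so it has higher entropy.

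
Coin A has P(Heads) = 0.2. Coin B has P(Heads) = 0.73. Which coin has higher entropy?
B

For binary distributions, entropy is maximized at p=0.5 and decreases as p moves toward 0 or 1.

H(A) = H(0.2) = 0.7219 bits
H(B) = H(0.73) = 0.8415 bits

Distribution B (p=0.73) is closer to uniform (p=0.5), so it has higher entropy.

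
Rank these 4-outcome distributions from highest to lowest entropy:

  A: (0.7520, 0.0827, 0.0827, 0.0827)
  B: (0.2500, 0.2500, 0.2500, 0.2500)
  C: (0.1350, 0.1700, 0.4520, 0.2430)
B > C > A

Key insight: Entropy is maximized by uniform distributions and minimized by concentrated distributions.

- Uniform distributions have maximum entropy log₂(4) = 2.0000 bits
- The more "peaked" or concentrated a distribution, the lower its entropy

Entropies:
  H(A) = 1.2012 bits
  H(B) = 2.0000 bits
  H(C) = 1.8384 bits

Ranking: B > C > A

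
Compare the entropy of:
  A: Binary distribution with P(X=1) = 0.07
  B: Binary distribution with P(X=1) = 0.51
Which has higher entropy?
B

For binary distributions, entropy is maximized at p=0.5 and decreases as p moves toward 0 or 1.

H(A) = H(0.07) = 0.3659 bits
H(B) = H(0.51) = 0.9997 bits

Distribution B (p=0.51) is closer to uniform (p=0.5), so it has higher entropy.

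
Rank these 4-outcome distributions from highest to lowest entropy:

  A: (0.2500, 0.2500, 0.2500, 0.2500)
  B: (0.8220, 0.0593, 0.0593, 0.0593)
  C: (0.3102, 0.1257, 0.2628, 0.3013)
A > C > B

Key insight: Entropy is maximized by uniform distributions and minimized by concentrated distributions.

- Uniform distributions have maximum entropy log₂(4) = 2.0000 bits
- The more "peaked" or concentrated a distribution, the lower its entropy

Entropies:
  H(A) = 2.0000 bits
  H(B) = 0.9578 bits
  H(C) = 1.9281 bits

Ranking: A > C > B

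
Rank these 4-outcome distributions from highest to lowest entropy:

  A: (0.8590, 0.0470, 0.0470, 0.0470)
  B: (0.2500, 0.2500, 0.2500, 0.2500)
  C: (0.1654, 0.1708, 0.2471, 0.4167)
B > C > A

Key insight: Entropy is maximized by uniform distributions and minimized by concentrated distributions.

- Uniform distributions have maximum entropy log₂(4) = 2.0000 bits
- The more "peaked" or concentrated a distribution, the lower its entropy

Entropies:
  H(A) = 0.8103 bits
  H(B) = 2.0000 bits
  H(C) = 1.8895 bits

Ranking: B > C > A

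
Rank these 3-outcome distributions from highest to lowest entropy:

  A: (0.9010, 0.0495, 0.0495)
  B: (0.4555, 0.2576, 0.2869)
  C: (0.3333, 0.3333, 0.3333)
C > B > A

Key insight: Entropy is maximized by uniform distributions and minimized by concentrated distributions.

- Uniform distributions have maximum entropy log₂(3) = 1.5850 bits
- The more "peaked" or concentrated a distribution, the lower its entropy

Entropies:
  H(A) = 0.5648 bits
  H(B) = 1.5376 bits
  H(C) = 1.5850 bits

Ranking: C > B > A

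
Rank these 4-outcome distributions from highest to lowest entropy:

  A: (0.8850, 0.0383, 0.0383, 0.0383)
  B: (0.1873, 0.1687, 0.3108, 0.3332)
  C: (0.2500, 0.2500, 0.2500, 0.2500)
C > B > A

Key insight: Entropy is maximized by uniform distributions and minimized by concentrated distributions.

- Uniform distributions have maximum entropy log₂(4) = 2.0000 bits
- The more "peaked" or concentrated a distribution, the lower its entropy

Entropies:
  H(A) = 0.6971 bits
  H(B) = 1.9381 bits
  H(C) = 2.0000 bits

Ranking: C > B > A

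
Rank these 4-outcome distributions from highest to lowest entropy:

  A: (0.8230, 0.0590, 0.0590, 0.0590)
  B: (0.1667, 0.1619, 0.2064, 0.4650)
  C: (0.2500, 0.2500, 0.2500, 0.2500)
C > B > A

Key insight: Entropy is maximized by uniform distributions and minimized by concentrated distributions.

- Uniform distributions have maximum entropy log₂(4) = 2.0000 bits
- The more "peaked" or concentrated a distribution, the lower its entropy

Entropies:
  H(A) = 0.9540 bits
  H(B) = 1.8397 bits
  H(C) = 2.0000 bits

Ranking: C > B > A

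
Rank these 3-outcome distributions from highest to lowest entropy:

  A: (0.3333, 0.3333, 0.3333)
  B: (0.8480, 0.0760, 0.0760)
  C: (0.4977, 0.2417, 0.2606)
A > C > B

Key insight: Entropy is maximized by uniform distributions and minimized by concentrated distributions.

- Uniform distributions have maximum entropy log₂(3) = 1.5850 bits
- The more "peaked" or concentrated a distribution, the lower its entropy

Entropies:
  H(A) = 1.5850 bits
  H(B) = 0.7668 bits
  H(C) = 1.5018 bits

Ranking: A > C > B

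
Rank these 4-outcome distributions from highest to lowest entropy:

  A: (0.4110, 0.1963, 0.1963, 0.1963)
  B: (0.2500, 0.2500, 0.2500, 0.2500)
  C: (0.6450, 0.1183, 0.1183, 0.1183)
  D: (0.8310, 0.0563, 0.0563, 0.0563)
B > A > C > D

Key insight: Entropy is maximized by uniform distributions and minimized by concentrated distributions.

Entropies:
  H(A) = 1.9106 bits
  H(B) = 2.0000 bits
  H(C) = 1.5011 bits
  H(D) = 0.9233 bits

Ranking: B > A > C > D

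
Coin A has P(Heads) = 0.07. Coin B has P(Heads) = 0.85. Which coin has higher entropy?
B

For binary distributions, entropy is maximized at p=0.5 and decreases as p moves toward 0 or 1.

H(A) = H(0.07) = 0.3659 bits
H(B) = H(0.85) = 0.6098 bits

Distribution B (p=0.85) is closer to uniform (p=0.5), so it has higher entropy.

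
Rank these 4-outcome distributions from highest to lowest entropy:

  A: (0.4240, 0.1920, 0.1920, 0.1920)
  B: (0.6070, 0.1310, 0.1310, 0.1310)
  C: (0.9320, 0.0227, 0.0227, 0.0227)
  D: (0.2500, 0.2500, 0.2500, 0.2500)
D > A > B > C

Key insight: Entropy is maximized by uniform distributions and minimized by concentrated distributions.

Entropies:
  H(A) = 1.8962 bits
  H(B) = 1.5896 bits
  H(C) = 0.4662 bits
  H(D) = 2.0000 bits

Ranking: D > A > B > C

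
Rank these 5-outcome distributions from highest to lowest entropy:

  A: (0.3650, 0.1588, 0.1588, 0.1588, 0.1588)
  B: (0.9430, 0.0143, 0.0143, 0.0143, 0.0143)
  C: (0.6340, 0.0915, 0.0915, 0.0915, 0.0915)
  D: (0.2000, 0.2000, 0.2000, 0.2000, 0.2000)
D > A > C > B

Key insight: Entropy is maximized by uniform distributions and minimized by concentrated distributions.

Entropies:
  H(A) = 2.2168 bits
  H(B) = 0.4294 bits
  H(C) = 1.6796 bits
  H(D) = 2.3219 bits

Ranking: D > A > C > B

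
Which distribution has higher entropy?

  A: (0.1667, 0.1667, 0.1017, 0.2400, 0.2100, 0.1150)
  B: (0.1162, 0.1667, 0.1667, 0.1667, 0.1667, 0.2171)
B

Both distributions are close to uniform, making this a harder comparison.

H(A) = 2.5227 bits
H(B) = 2.5626 bits

The distribution closer to uniform has higher entropy.
Answer: B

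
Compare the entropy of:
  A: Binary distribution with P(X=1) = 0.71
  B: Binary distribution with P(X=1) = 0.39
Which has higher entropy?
B

For binary distributions, entropy is maximized at p=0.5 and decreases as p moves toward 0 or 1.

H(A) = H(0.71) = 0.8687 bits
H(B) = H(0.39) = 0.9648 bits

Distribution B (p=0.39) is closer to uniform (p=0.5), so it has higher entropy.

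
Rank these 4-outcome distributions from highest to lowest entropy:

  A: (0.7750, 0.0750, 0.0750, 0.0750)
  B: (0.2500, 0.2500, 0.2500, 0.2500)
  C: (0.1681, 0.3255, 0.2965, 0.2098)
B > C > A

Key insight: Entropy is maximized by uniform distributions and minimized by concentrated distributions.

- Uniform distributions have maximum entropy log₂(4) = 2.0000 bits
- The more "peaked" or concentrated a distribution, the lower its entropy

Entropies:
  H(A) = 1.1258 bits
  H(B) = 2.0000 bits
  H(C) = 1.9523 bits

Ranking: B > C > A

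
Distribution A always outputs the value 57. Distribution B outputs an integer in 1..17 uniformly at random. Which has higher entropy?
B

A is deterministic, so H(A) = 0. B is uniform over 17 outcomes, so H(B) = log₂(17) = 4.087 bits. Any distribution with genuine randomness has higher entropy than a deterministic one.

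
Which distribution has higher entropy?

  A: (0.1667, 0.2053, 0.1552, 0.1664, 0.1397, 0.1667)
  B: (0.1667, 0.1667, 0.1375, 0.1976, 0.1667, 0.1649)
B

Both distributions are close to uniform, making this a harder comparison.

H(A) = 2.5751 bits
H(B) = 2.5771 bits

The distribution closer to uniform has higher entropy.
Answer: B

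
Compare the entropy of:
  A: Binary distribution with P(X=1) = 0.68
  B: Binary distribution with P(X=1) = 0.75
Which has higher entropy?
A

For binary distributions, entropy is maximized at p=0.5 and decreases as p moves toward 0 or 1.

H(A) = H(0.68) = 0.9044 bits
H(B) = H(0.75) = 0.8113 bits

Distribution A (p=0.68) is closer to uniform (p=0.5), so it has higher entropy.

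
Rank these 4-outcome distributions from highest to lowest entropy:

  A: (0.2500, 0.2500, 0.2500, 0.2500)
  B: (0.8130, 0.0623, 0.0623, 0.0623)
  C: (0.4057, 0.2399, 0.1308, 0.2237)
A > C > B

Key insight: Entropy is maximized by uniform distributions and minimized by concentrated distributions.

- Uniform distributions have maximum entropy log₂(4) = 2.0000 bits
- The more "peaked" or concentrated a distribution, the lower its entropy

Entropies:
  H(A) = 2.0000 bits
  H(B) = 0.9915 bits
  H(C) = 1.8891 bits

Ranking: A > C > B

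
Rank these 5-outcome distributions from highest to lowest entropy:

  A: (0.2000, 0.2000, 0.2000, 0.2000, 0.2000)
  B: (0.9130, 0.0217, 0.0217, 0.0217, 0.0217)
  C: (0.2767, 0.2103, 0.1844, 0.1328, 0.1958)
A > C > B

Key insight: Entropy is maximized by uniform distributions and minimized by concentrated distributions.

- Uniform distributions have maximum entropy log₂(5) = 2.3219 bits
- The more "peaked" or concentrated a distribution, the lower its entropy

Entropies:
  H(A) = 2.3219 bits
  H(B) = 0.6004 bits
  H(C) = 2.2831 bits

Ranking: A > C > B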